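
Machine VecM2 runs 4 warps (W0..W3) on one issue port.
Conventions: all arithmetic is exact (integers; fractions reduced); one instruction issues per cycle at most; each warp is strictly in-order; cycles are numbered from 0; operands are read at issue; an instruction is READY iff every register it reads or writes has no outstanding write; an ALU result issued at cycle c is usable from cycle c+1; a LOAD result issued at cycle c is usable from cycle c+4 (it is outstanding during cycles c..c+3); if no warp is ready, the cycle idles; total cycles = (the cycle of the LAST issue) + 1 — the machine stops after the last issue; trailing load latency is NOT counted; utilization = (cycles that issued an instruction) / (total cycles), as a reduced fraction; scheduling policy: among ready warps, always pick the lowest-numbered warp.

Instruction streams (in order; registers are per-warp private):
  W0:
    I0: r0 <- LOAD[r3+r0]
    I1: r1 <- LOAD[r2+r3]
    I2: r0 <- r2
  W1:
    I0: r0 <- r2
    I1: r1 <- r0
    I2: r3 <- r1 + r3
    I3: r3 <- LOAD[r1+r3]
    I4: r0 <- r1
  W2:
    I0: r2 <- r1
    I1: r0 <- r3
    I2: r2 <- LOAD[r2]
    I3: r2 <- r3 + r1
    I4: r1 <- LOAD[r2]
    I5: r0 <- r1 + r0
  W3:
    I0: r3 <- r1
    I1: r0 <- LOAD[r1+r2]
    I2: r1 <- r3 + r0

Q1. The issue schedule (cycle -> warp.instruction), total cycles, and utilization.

cycle 0: W0.I0
cycle 1: W0.I1
cycle 2: W1.I0
cycle 3: W1.I1
cycle 4: W0.I2
cycle 5: W1.I2
cycle 6: W1.I3
cycle 7: W1.I4
cycle 8: W2.I0
cycle 9: W2.I1
cycle 10: W2.I2
cycle 11: W3.I0
cycle 12: W3.I1
cycle 13: idle
cycle 14: W2.I3
cycle 15: W2.I4
cycle 16: W3.I2
cycle 17: idle
cycle 18: idle
cycle 19: W2.I5

Answer: 20 cycles, utilization 17/20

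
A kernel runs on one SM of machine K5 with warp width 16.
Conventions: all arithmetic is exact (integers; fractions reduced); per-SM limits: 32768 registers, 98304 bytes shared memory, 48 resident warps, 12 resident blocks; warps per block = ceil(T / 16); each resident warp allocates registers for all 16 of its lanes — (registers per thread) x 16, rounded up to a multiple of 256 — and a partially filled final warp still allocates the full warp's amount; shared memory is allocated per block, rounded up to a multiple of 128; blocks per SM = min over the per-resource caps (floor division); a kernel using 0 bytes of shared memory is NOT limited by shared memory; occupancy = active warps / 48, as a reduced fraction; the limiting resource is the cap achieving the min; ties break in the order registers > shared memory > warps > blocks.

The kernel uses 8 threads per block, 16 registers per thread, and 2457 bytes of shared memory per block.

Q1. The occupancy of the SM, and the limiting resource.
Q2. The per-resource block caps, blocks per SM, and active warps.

Answer: occupancy 1/4, limited by blocks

registers: 128 blocks
shared memory: 38 blocks
warps: 48 blocks
blocks: 12 blocks

Answer: 12 blocks, 12 active warps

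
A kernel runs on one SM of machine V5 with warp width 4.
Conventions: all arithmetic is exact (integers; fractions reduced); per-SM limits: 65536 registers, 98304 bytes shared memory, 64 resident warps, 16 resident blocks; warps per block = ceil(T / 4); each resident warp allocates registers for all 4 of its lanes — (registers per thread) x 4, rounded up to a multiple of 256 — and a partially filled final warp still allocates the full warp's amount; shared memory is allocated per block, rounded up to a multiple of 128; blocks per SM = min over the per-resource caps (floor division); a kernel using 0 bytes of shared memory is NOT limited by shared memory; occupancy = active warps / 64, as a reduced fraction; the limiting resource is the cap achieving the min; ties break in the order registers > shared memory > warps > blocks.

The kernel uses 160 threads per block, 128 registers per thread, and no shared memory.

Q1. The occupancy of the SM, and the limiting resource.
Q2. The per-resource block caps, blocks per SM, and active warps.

Answer: occupancy 5/8, limited by warps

registers: 3 blocks
shared memory: no limit (kernel uses none)
warps: 1 block
blocks: 16 blocks

Answer: 1 block, 40 active warps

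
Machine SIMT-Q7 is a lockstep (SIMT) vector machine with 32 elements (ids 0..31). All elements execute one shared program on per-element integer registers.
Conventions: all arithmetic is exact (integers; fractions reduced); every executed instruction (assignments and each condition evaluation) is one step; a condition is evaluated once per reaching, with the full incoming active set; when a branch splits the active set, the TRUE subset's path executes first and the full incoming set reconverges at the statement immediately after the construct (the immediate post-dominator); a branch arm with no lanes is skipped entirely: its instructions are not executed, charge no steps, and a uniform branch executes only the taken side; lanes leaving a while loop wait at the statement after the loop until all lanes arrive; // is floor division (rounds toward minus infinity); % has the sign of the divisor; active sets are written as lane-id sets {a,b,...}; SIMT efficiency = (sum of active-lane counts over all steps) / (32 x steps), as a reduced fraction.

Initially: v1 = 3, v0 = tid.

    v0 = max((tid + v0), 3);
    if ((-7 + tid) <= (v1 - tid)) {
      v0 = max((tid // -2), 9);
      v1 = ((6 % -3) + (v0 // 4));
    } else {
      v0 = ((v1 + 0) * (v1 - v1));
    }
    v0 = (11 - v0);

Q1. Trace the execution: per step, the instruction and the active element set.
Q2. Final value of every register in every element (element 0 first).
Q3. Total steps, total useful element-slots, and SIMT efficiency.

step 0: v0 <- max((tid + v0), 3)     {0,1,2,3,4,5,6,7,8,9,10,11,12,13,14,15,16,17,18,19,20,21,22,23,24,25,26,27,28,29,30,31}
step 1: eval ((-7 + tid) <= (v1 - tid)) {0,1,2,3,4,5,6,7,8,9,10,11,12,13,14,15,16,17,18,19,20,21,22,23,24,25,26,27,28,29,30,31}
step 2: v0 <- max((tid // -2), 9)    {0,1,2,3,4,5}
step 3: v1 <- ((6 % -3) + (v0 // 4)) {0,1,2,3,4,5}
step 4: v0 <- ((v1 + 0) * (v1 - v1)) {6,7,8,9,10,11,12,13,14,15,16,17,18,19,20,21,22,23,24,25,26,27,28,29,30,31}
step 5: v0 <- (11 - v0)              {0,1,2,3,4,5,6,7,8,9,10,11,12,13,14,15,16,17,18,19,20,21,22,23,24,25,26,27,28,29,30,31}

Answer: 6 steps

v1: 2,2,2,2,2,2,3,3,3,3,3,3,3,3,3,3,3,3,3,3,3,3,3,3,3,3,3,3,3,3,3,3
v0: 2,2,2,2,2,2,11,11,11,11,11,11,11,11,11,11,11,11,11,11,11,11,11,11,11,11,11,11,11,11,11,11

steps = 6; useful = 134; efficiency = 134/192 = 67/96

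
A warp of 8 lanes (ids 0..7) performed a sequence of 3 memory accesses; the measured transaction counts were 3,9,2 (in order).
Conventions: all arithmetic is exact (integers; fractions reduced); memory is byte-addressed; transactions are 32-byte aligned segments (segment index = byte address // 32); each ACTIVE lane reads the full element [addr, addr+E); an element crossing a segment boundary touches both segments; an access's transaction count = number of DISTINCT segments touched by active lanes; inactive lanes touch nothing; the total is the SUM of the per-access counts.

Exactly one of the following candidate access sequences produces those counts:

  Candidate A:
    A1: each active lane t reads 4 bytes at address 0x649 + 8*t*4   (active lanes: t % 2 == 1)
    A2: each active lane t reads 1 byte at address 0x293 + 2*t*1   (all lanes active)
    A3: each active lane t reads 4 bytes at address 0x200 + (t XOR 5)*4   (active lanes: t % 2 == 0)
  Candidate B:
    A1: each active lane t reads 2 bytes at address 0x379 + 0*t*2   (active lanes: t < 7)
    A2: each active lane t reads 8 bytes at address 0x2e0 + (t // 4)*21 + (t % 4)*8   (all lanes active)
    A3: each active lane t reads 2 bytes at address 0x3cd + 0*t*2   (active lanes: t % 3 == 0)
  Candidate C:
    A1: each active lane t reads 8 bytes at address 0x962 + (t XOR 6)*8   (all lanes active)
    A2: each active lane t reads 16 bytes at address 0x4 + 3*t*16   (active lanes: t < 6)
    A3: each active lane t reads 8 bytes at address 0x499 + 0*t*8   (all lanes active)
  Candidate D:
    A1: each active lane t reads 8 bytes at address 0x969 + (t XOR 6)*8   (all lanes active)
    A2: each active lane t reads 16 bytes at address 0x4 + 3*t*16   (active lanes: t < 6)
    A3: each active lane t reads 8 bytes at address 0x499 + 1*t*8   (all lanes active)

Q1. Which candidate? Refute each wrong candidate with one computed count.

A: A1 gives 4 transactions, not 3
B: A1 gives 1 transaction, not 3
D: A3 gives 3 transactions, not 2
C: all counts match (3,9,2)

Answer: C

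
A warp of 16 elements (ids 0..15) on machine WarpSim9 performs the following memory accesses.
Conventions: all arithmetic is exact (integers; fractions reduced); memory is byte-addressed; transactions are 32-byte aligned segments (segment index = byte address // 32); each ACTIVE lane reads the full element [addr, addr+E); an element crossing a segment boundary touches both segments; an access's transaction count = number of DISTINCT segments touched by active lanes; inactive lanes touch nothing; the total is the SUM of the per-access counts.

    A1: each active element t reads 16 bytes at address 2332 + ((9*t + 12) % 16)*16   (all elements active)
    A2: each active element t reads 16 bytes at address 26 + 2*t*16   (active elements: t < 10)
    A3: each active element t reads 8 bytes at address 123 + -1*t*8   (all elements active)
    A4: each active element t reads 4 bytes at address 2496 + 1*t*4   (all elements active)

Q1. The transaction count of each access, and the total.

A1: 9 transactions
A2: 11 transactions
A3: 5 transactions
A4: 2 transactions

Answer: 9,11,5,2; total 27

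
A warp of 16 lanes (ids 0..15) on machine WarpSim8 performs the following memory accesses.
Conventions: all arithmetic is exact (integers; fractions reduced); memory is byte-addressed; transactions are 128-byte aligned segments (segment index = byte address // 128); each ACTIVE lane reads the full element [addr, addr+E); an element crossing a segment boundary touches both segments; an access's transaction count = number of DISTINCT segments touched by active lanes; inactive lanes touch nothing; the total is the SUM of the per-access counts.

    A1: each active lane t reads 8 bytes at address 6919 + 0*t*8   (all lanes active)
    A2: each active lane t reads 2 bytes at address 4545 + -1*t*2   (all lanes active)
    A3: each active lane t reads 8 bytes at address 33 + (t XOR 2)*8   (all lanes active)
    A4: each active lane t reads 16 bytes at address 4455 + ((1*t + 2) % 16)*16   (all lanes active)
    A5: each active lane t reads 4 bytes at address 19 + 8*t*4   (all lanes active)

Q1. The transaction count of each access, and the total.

A1: 1 transaction
A2: 1 transaction
A3: 2 transactions
A4: 3 transactions
A5: 4 transactions

Answer: 1,1,2,3,4; total 11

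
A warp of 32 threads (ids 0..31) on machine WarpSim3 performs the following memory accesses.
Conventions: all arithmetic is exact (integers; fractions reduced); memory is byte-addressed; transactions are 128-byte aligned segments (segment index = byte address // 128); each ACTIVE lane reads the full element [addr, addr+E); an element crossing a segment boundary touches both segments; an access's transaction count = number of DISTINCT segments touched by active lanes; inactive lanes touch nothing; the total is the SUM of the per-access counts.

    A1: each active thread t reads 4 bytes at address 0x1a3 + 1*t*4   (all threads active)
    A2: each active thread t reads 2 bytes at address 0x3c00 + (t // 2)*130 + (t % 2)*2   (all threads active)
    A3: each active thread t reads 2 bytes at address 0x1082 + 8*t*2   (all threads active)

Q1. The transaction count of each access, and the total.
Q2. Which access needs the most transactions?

A1: 2 transactions
A2: 16 transactions
A3: 4 transactions

Answer: 2,16,4; total 22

Answer: A2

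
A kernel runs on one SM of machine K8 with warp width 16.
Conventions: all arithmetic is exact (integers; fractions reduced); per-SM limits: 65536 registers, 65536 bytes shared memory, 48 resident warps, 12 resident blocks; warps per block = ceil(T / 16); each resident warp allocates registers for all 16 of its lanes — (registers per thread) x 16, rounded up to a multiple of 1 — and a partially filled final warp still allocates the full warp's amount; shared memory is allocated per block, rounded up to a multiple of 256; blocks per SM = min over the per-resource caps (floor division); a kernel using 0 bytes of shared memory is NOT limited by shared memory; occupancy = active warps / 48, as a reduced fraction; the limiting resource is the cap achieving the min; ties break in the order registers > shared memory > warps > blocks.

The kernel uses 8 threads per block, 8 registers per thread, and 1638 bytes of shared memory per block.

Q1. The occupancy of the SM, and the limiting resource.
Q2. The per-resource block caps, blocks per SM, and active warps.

Answer: occupancy 1/4, limited by blocks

registers: 512 blocks
shared memory: 36 blocks
warps: 48 blocks
blocks: 12 blocks

Answer: 12 blocks, 12 active warps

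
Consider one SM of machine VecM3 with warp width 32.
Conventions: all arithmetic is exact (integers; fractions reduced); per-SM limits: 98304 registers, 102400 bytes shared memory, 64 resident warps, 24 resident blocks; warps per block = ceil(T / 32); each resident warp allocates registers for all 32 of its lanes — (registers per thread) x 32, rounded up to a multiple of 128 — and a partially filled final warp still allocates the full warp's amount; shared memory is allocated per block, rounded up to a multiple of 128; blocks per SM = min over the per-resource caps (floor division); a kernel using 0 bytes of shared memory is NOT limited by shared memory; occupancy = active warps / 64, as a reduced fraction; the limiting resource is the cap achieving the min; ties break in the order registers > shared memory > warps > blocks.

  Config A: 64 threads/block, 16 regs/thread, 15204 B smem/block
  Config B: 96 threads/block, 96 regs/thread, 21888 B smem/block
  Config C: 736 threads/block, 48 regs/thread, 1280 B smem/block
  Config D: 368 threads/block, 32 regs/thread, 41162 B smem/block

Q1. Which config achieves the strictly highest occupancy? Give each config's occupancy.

occupancies: A 3/16, B 3/16, C 23/32, D 3/8

Answer: C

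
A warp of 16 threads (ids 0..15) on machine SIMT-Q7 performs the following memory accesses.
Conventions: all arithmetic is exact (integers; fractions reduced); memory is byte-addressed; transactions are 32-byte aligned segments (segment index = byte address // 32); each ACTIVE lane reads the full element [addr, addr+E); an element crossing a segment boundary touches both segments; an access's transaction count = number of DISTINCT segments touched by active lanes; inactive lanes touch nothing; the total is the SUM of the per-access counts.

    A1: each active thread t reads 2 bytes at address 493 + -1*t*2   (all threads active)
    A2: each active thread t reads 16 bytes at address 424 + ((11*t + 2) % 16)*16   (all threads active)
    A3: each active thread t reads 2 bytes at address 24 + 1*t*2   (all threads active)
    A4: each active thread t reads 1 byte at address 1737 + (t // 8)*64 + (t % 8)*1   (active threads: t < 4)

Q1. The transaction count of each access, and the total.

A1: 2 transactions
A2: 9 transactions
A3: 2 transactions
A4: 1 transaction

Answer: 2,9,2,1; total 14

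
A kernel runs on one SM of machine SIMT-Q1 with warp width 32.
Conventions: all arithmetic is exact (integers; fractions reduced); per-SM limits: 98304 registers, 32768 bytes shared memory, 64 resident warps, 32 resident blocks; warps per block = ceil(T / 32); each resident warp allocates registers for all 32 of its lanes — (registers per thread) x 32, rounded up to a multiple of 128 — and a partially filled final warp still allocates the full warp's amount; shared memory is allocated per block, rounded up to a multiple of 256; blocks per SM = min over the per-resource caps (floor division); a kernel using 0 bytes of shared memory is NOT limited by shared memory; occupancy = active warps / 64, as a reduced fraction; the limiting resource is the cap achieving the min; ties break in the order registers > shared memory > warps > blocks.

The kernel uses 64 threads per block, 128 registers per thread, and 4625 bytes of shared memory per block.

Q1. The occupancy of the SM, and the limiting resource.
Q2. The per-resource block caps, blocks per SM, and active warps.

Answer: occupancy 3/16, limited by shared memory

registers: 12 blocks
shared memory: 6 blocks
warps: 32 blocks
blocks: 32 blocks

Answer: 6 blocks, 12 active warps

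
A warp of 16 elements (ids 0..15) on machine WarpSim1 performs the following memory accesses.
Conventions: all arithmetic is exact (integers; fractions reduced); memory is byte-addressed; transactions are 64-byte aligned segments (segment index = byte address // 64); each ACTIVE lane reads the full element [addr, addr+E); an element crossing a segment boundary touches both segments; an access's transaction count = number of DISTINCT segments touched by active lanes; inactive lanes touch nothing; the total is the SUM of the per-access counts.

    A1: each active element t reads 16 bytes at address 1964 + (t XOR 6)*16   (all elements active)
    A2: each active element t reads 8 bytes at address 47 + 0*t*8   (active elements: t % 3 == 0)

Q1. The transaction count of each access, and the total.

A1: 5 transactions
A2: 1 transaction

Answer: 5,1; total 6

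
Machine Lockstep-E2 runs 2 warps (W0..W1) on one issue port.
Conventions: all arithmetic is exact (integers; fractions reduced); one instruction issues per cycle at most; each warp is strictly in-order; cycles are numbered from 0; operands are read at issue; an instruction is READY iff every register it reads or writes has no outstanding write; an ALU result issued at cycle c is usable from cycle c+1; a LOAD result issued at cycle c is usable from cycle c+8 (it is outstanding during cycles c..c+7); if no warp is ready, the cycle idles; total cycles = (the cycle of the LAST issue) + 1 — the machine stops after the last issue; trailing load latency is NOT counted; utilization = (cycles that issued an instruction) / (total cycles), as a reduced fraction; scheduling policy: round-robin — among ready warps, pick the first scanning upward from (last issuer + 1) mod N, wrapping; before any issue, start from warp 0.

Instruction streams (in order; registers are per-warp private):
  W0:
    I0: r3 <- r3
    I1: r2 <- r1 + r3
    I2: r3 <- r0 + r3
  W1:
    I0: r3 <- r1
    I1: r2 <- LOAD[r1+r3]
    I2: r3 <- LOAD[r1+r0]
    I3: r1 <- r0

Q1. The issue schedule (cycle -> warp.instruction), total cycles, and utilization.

cycle 0: W0.I0
cycle 1: W1.I0
cycle 2: W0.I1
cycle 3: W1.I1
cycle 4: W0.I2
cycle 5: W1.I2
cycle 6: W1.I3

Answer: 7 cycles, utilization 1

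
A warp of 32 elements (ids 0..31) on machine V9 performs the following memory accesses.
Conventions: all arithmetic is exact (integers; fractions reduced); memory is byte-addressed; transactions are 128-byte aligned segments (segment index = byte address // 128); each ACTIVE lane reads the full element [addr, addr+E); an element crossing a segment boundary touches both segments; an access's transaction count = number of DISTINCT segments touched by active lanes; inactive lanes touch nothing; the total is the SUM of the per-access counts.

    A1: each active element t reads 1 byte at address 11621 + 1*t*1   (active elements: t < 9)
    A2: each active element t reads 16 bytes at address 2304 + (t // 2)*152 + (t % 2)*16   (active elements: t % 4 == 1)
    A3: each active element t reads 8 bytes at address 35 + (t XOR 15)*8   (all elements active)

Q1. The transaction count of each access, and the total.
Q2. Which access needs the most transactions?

A1: 1 transaction
A2: 8 transactions
A3: 3 transactions

Answer: 1,8,3; total 12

Answer: A2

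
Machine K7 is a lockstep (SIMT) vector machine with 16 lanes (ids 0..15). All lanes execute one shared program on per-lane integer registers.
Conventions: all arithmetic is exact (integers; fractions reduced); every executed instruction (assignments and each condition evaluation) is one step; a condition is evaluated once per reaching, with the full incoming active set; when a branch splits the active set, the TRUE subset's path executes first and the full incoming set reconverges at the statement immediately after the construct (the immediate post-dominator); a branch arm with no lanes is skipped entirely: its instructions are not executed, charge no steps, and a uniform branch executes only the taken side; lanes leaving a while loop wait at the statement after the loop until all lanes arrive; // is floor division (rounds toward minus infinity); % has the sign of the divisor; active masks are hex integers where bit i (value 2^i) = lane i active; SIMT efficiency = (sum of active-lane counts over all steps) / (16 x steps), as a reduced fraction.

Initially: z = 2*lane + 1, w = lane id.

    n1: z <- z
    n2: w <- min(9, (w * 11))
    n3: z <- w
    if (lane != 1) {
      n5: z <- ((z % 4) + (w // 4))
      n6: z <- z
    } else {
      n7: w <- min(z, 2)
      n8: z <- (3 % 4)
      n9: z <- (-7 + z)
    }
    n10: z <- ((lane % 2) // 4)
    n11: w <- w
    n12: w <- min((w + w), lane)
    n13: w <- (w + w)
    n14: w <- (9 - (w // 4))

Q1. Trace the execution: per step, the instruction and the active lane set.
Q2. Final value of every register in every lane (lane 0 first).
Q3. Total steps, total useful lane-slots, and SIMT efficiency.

step 0: z <- z                       0xffff
step 1: w <- min(9, (w * 11))        0xffff
step 2: z <- w                       0xffff
step 3: eval (lane != 1)             0xffff
step 4: z <- ((z % 4) + (w // 4))    0xfffd
step 5: z <- z                       0xfffd
step 6: w <- min(z, 2)               0x0002
step 7: z <- (3 % 4)                 0x0002
step 8: z <- (-7 + z)                0x0002
step 9: z <- ((lane % 2) // 4)       0xffff
step 10: w <- w                       0xffff
step 11: w <- min((w + w), lane)      0xffff
step 12: w <- (w + w)                 0xffff
step 13: w <- (9 - (w // 4))          0xffff

Answer: 14 steps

z: 0,0,0,0,0,0,0,0,0,0,0,0,0,0,0,0
w: 9,9,8,8,7,7,6,6,5,5,4,4,3,3,2,2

steps = 14; useful = 177; efficiency = 177/224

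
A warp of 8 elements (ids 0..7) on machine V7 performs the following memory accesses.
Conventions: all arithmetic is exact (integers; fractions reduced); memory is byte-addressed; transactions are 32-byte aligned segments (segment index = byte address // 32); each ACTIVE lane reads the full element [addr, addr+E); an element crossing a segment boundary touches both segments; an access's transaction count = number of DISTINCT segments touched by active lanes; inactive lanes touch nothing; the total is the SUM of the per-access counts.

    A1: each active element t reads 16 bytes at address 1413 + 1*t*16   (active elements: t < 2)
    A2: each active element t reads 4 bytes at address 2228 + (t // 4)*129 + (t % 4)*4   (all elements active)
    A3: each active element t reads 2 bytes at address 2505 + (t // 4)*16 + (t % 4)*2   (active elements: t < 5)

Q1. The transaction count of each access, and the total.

A1: 2 transactions
A2: 4 transactions
A3: 1 transaction

Answer: 2,4,1; total 7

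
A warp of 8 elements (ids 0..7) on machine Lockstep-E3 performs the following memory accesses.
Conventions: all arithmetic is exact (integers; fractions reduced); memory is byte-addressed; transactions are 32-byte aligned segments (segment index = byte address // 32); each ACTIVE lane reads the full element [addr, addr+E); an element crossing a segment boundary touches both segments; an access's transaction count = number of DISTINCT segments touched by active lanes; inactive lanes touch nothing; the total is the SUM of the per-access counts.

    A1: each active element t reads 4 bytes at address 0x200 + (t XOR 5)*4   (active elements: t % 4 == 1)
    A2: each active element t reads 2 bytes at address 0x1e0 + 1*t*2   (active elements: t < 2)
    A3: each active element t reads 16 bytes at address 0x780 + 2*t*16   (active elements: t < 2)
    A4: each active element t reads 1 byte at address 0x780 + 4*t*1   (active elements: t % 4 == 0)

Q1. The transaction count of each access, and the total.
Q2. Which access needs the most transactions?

A1: 1 transaction
A2: 1 transaction
A3: 2 transactions
A4: 1 transaction

Answer: 1,1,2,1; total 5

Answer: A3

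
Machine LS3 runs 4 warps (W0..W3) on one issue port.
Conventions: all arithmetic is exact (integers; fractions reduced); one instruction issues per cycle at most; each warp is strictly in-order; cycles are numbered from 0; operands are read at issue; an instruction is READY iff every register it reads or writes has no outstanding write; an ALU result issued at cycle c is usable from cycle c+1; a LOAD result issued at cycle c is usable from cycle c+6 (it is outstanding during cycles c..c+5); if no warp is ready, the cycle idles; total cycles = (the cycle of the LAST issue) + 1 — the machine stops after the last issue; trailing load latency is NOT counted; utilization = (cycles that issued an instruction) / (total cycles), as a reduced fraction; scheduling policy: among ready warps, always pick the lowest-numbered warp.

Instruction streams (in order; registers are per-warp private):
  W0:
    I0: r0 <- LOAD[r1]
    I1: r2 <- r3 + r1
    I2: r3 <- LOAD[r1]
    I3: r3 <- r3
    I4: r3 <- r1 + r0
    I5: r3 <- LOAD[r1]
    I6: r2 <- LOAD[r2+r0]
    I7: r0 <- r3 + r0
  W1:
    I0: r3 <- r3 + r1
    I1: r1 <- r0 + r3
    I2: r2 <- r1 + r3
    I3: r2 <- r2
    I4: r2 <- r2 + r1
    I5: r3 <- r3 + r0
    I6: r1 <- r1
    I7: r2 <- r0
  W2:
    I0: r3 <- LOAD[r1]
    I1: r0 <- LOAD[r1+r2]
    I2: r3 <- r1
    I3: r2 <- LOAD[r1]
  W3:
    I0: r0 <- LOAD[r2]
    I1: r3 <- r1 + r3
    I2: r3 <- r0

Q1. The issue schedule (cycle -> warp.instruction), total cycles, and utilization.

cycle 0: W0.I0
cycle 1: W0.I1
cycle 2: W0.I2
cycle 3: W1.I0
cycle 4: W1.I1
cycle 5: W1.I2
cycle 6: W1.I3
cycle 7: W1.I4
cycle 8: W0.I3
cycle 9: W0.I4
cycle 10: W0.I5
cycle 11: W0.I6
cycle 12: W1.I5
cycle 13: W1.I6
cycle 14: W1.I7
cycle 15: W2.I0
cycle 16: W0.I7
cycle 17: W2.I1
cycle 18: W3.I0
cycle 19: W3.I1
cycle 20: idle
cycle 21: W2.I2
cycle 22: W2.I3
cycle 23: idle
cycle 24: W3.I2

Answer: 25 cycles, utilization 23/25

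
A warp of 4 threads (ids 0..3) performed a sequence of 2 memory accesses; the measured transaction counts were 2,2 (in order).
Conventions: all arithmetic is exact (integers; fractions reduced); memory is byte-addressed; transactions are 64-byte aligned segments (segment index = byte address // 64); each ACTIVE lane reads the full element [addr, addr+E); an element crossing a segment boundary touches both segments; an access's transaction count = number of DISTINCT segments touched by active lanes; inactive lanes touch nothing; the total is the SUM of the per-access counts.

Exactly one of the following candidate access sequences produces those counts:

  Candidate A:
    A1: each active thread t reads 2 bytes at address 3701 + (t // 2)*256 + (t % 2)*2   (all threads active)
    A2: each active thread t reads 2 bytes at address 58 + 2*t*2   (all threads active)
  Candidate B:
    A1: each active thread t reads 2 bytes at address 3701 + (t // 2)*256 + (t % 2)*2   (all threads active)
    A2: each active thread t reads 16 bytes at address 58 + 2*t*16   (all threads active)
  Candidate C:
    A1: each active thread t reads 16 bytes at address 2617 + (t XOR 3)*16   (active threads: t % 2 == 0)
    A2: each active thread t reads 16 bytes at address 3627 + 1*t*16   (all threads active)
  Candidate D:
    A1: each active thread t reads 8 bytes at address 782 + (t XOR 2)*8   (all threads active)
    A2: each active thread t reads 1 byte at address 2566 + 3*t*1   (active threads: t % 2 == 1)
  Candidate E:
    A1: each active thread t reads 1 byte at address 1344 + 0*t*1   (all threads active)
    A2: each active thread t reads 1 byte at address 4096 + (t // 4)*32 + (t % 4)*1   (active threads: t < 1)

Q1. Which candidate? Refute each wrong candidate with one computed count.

B: A2 gives 3 transactions, not 2
C: A1 gives 1 transaction, not 2
D: A1 gives 1 transaction, not 2
E: A1 gives 1 transaction, not 2
A: all counts match (2,2)

Answer: A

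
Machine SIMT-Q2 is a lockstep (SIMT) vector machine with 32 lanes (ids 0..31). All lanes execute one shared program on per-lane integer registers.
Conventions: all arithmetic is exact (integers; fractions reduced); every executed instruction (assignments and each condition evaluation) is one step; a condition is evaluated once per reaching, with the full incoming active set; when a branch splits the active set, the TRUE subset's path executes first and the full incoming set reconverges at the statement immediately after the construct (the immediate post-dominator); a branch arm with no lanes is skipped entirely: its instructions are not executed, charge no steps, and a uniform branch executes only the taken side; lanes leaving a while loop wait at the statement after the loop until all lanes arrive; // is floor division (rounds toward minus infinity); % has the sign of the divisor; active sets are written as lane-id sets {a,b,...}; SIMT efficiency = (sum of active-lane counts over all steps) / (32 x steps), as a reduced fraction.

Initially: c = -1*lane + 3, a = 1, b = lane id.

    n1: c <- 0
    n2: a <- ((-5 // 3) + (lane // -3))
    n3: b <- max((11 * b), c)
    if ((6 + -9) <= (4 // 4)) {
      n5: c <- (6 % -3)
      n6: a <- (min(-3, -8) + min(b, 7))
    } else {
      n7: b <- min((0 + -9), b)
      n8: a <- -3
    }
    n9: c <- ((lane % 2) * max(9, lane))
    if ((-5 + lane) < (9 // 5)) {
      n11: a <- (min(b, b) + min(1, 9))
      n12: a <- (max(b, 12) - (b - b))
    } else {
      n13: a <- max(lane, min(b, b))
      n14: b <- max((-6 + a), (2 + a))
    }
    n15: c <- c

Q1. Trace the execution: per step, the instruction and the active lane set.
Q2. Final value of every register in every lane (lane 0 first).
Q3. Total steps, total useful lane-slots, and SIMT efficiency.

step 0: c <- 0                       {0,1,2,3,4,5,6,7,8,9,10,11,12,13,14,15,16,17,18,19,20,21,22,23,24,25,26,27,28,29,30,31}
step 1: a <- ((-5 // 3) + (lane // -3)) {0,1,2,3,4,5,6,7,8,9,10,11,12,13,14,15,16,17,18,19,20,21,22,23,24,25,26,27,28,29,30,31}
step 2: b <- max((11 * b), c)        {0,1,2,3,4,5,6,7,8,9,10,11,12,13,14,15,16,17,18,19,20,21,22,23,24,25,26,27,28,29,30,31}
step 3: eval ((6 + -9) <= (4 // 4))  {0,1,2,3,4,5,6,7,8,9,10,11,12,13,14,15,16,17,18,19,20,21,22,23,24,25,26,27,28,29,30,31}
step 4: c <- (6 % -3)                {0,1,2,3,4,5,6,7,8,9,10,11,12,13,14,15,16,17,18,19,20,21,22,23,24,25,26,27,28,29,30,31}
step 5: a <- (min(-3, -8) + min(b, 7)) {0,1,2,3,4,5,6,7,8,9,10,11,12,13,14,15,16,17,18,19,20,21,22,23,24,25,26,27,28,29,30,31}
step 6: c <- ((lane % 2) * max(9, lane)) {0,1,2,3,4,5,6,7,8,9,10,11,12,13,14,15,16,17,18,19,20,21,22,23,24,25,26,27,28,29,30,31}
step 7: eval ((-5 + lane) < (9 // 5)) {0,1,2,3,4,5,6,7,8,9,10,11,12,13,14,15,16,17,18,19,20,21,22,23,24,25,26,27,28,29,30,31}
step 8: a <- (min(b, b) + min(1, 9)) {0,1,2,3,4,5}
step 9: a <- (max(b, 12) - (b - b))  {0,1,2,3,4,5}
step 10: a <- max(lane, min(b, b))    {6,7,8,9,10,11,12,13,14,15,16,17,18,19,20,21,22,23,24,25,26,27,28,29,30,31}
step 11: b <- max((-6 + a), (2 + a))  {6,7,8,9,10,11,12,13,14,15,16,17,18,19,20,21,22,23,24,25,26,27,28,29,30,31}
step 12: c <- c                       {0,1,2,3,4,5,6,7,8,9,10,11,12,13,14,15,16,17,18,19,20,21,22,23,24,25,26,27,28,29,30,31}

Answer: 13 steps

c: 0,9,0,9,0,9,0,9,0,9,0,11,0,13,0,15,0,17,0,19,0,21,0,23,0,25,0,27,0,29,0,31
a: 12,12,22,33,44,55,66,77,88,99,110,121,132,143,154,165,176,187,198,209,220,231,242,253,264,275,286,297,308,319,330,341
b: 0,11,22,33,44,55,68,79,90,101,112,123,134,145,156,167,178,189,200,211,222,233,244,255,266,277,288,299,310,321,332,343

steps = 13; useful = 352; efficiency = 352/416 = 11/13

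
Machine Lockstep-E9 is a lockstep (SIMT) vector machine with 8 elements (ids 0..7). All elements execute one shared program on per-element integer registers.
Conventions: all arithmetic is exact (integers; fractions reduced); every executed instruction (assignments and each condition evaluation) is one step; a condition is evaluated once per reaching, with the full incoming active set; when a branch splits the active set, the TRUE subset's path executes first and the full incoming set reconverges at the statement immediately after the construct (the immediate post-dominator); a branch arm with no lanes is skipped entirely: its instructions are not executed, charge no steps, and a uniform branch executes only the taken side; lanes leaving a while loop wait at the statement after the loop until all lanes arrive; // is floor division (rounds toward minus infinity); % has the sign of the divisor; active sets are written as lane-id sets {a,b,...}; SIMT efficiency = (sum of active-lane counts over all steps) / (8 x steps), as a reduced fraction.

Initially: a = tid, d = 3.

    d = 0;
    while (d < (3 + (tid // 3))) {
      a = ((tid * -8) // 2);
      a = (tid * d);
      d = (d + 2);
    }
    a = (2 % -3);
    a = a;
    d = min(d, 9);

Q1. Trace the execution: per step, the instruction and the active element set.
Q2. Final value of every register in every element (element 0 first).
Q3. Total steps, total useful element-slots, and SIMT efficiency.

step 0: d <- 0                       {0,1,2,3,4,5,6,7}
step 1: eval (d < (3 + (tid // 3)))  {0,1,2,3,4,5,6,7}
step 2: a <- ((tid * -8) // 2)       {0,1,2,3,4,5,6,7}
step 3: a <- (tid * d)               {0,1,2,3,4,5,6,7}
step 4: d <- (d + 2)                 {0,1,2,3,4,5,6,7}
step 5: eval (d < (3 + (tid // 3)))  {0,1,2,3,4,5,6,7}
step 6: a <- ((tid * -8) // 2)       {0,1,2,3,4,5,6,7}
step 7: a <- (tid * d)               {0,1,2,3,4,5,6,7}
step 8: d <- (d + 2)                 {0,1,2,3,4,5,6,7}
step 9: eval (d < (3 + (tid // 3)))  {0,1,2,3,4,5,6,7}
step 10: a <- ((tid * -8) // 2)       {6,7}
step 11: a <- (tid * d)               {6,7}
step 12: d <- (d + 2)                 {6,7}
step 13: eval (d < (3 + (tid // 3)))  {6,7}
step 14: a <- (2 % -3)                {0,1,2,3,4,5,6,7}
step 15: a <- a                       {0,1,2,3,4,5,6,7}
step 16: d <- min(d, 9)               {0,1,2,3,4,5,6,7}

Answer: 17 steps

a: -1,-1,-1,-1,-1,-1,-1,-1
d: 4,4,4,4,4,4,6,6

steps = 17; useful = 112; efficiency = 112/136 = 14/17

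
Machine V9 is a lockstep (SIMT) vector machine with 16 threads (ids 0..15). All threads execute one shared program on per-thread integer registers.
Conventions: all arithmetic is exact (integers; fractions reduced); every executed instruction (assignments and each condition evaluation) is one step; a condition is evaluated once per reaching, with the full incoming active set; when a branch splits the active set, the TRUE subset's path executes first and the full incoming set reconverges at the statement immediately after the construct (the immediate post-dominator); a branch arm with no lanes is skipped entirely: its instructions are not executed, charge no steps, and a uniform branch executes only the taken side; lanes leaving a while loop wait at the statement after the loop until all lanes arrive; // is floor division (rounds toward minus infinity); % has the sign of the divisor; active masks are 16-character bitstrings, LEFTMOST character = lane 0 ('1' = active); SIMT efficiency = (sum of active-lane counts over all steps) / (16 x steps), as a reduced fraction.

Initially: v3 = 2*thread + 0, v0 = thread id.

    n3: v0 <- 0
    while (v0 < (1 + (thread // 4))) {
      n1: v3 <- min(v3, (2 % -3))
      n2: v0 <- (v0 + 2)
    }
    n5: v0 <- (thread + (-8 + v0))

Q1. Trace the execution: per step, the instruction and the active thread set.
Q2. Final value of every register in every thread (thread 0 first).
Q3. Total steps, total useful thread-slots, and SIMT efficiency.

step 0: v0 <- 0                      1111111111111111
step 1: eval (v0 < (1 + (thread // 4))) 1111111111111111
step 2: v3 <- min(v3, (2 % -3))      1111111111111111
step 3: v0 <- (v0 + 2)               1111111111111111
step 4: eval (v0 < (1 + (thread // 4))) 1111111111111111
step 5: v3 <- min(v3, (2 % -3))      0000000011111111
step 6: v0 <- (v0 + 2)               0000000011111111
step 7: eval (v0 < (1 + (thread // 4))) 0000000011111111
step 8: v0 <- (thread + (-8 + v0))   1111111111111111

Answer: 9 steps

v3: -1,-1,-1,-1,-1,-1,-1,-1,-1,-1,-1,-1,-1,-1,-1,-1
v0: -6,-5,-4,-3,-2,-1,0,1,4,5,6,7,8,9,10,11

steps = 9; useful = 120; efficiency = 120/144 = 5/6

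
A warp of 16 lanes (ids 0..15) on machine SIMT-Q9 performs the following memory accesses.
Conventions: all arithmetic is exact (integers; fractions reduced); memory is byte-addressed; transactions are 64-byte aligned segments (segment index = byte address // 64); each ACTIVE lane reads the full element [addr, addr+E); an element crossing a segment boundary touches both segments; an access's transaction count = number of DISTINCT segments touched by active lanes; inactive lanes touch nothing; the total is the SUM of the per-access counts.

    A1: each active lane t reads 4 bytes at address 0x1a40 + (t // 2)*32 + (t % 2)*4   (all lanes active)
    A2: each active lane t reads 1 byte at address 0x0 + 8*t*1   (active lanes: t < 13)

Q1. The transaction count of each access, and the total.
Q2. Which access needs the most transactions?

A1: 4 transactions
A2: 2 transactions

Answer: 4,2; total 6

Answer: A1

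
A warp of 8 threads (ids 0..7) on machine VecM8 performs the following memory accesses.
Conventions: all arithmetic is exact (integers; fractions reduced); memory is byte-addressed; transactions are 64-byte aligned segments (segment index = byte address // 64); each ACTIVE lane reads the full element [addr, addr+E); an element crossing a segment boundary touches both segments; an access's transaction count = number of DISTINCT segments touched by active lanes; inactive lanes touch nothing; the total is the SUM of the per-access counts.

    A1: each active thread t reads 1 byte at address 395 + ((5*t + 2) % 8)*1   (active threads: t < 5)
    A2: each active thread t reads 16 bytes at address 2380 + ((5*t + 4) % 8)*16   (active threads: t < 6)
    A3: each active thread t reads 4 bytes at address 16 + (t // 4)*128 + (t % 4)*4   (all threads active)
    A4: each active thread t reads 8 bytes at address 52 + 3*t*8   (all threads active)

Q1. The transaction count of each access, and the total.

A1: 1 transaction
A2: 2 transactions
A3: 2 transactions
A4: 4 transactions

Answer: 1,2,2,4; total 9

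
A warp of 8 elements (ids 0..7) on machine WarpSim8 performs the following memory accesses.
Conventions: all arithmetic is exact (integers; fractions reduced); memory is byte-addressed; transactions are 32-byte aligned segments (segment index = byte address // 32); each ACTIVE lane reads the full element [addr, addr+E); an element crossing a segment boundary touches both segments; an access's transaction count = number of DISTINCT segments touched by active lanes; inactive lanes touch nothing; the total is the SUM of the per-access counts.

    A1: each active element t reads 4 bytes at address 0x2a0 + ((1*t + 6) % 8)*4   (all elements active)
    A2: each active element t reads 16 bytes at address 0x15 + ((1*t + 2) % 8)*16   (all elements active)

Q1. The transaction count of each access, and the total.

A1: 1 transaction
A2: 5 transactions

Answer: 1,5; total 6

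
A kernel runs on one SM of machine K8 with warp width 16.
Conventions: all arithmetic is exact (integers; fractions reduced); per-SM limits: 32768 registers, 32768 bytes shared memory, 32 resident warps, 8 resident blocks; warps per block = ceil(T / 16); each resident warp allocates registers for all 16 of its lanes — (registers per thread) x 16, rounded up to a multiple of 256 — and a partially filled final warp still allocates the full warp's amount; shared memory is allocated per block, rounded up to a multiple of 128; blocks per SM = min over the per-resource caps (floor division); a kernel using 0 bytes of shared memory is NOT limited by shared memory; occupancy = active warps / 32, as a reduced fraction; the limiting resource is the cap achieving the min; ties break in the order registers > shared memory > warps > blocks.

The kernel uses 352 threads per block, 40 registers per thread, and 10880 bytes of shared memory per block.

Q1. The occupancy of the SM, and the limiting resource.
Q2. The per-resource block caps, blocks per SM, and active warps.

Answer: occupancy 11/16, limited by registers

registers: 1 block
shared memory: 3 blocks
warps: 1 block
blocks: 8 blocks

Answer: 1 block, 22 active warps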